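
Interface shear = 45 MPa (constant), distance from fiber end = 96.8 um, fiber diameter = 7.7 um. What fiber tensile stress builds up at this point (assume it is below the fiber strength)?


Force balance: sigma_f * (pi*d^2/4) = tau * (pi*d) * x  ->  sigma_f = 4 * tau * x / d
sigma_f = 4 * 45 * 96.8 / 7.7 = 2262.9 MPa

2262.9 MPa


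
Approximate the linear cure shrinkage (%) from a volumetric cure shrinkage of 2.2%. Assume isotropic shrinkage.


Linear shrinkage ≈ vol_shrink/3 = 2.2/3 = 0.733%

0.733%


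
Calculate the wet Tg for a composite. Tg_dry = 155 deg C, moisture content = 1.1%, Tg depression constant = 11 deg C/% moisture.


Tg_wet = Tg_dry - k*moisture = 155 - 11*1.1 = 142.9 deg C

142.9 deg C


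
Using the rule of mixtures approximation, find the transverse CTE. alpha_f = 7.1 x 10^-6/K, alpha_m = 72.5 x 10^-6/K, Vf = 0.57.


alpha_2 = alpha_f*Vf + alpha_m*(1-Vf) = 7.1*0.57 + 72.5*0.43 = 35.2 x 10^-6/K

35.2 x 10^-6/K


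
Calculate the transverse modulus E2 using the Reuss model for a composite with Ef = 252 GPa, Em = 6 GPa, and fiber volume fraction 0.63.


1/E2 = Vf/Ef + (1-Vf)/Em = 0.63/252 + 0.37/6
E2 = 15.58 GPa

15.58 GPa


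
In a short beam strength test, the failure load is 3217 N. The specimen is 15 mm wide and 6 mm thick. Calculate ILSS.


ILSS = 3F/(4bh) = 3*3217/(4*15*6) = 26.81 MPa

26.81 MPa


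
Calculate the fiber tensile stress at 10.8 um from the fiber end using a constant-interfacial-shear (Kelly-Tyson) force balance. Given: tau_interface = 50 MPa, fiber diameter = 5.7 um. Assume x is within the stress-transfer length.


Force balance: sigma_f * (pi*d^2/4) = tau * (pi*d) * x  ->  sigma_f = 4 * tau * x / d
sigma_f = 4 * 50 * 10.8 / 5.7 = 378.9 MPa

378.9 MPa


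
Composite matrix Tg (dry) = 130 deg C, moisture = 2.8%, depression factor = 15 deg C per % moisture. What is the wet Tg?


Tg_wet = Tg_dry - k*moisture = 130 - 15*2.8 = 88.0 deg C

88.0 deg C


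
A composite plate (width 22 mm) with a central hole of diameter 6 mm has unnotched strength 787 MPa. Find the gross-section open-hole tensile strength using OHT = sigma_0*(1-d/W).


OHT = sigma_0*(1-d/W) = 787*(1-6/22) = 572.4 MPa

572.4 MPa


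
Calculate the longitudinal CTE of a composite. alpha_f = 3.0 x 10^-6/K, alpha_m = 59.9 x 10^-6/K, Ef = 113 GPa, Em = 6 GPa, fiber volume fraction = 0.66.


E1 = Ef*Vf + Em*(1-Vf) = 76.62
alpha_1 = (alpha_f*Ef*Vf + alpha_m*Em*(1-Vf))/E1 = 4.51 x 10^-6/K

4.51 x 10^-6/K


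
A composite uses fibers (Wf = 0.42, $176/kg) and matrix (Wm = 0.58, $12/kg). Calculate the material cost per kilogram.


Cost = cost_f*Wf + cost_m*Wm = 176*0.42 + 12*0.58 = $80.88/kg

$80.88/kg


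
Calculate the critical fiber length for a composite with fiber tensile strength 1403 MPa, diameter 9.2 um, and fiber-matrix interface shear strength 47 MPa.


Lc = sigma_f * d / (2 * tau_i) = 1403 * 9.2 / (2 * 47) = 137.3 um

137.3 um


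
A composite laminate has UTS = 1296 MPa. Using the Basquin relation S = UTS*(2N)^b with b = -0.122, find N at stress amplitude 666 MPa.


N = 0.5 * (S/UTS)^(1/b) = 0.5 * (666/1296)^(1/-0.122) = 117.1910 cycles

117.1910 cycles


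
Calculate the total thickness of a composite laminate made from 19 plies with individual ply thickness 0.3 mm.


h = n * t_ply = 19 * 0.3 = 5.7 mm

5.7 mm


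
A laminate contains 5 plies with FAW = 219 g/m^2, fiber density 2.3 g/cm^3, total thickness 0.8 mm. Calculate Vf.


Vf = n * FAW / (rho_f * h * 1000) = 5 * 219 / (2.3 * 0.8 * 1000) = 0.5951

0.5951


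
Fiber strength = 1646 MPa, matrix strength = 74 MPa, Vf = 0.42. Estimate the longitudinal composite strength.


sigma_1 = sigma_f*Vf + sigma_m*(1-Vf) = 1646*0.42 + 74*0.58 = 734.2 MPa

734.2 MPa


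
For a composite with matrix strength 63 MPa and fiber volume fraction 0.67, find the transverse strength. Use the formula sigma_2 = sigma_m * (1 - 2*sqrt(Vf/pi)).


factor = 1 - 2*sqrt(0.67/pi) = 0.0764
sigma_2 = 63 * 0.0764 = 4.81 MPa

4.81 MPa


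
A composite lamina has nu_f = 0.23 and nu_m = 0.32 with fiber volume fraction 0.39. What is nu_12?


nu_12 = nu_f*Vf + nu_m*(1-Vf) = 0.23*0.39 + 0.32*0.61 = 0.2849

0.2849


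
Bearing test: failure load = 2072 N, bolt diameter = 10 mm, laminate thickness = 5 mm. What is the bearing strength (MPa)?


sigma_br = F/(d*h) = 2072/(10*5) = 41.4 MPa

41.4 MPa


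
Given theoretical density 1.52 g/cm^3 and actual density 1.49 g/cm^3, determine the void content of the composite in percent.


Void% = (rho_theo - rho_actual)/rho_theo * 100 = (1.52 - 1.49)/1.52 * 100 = 1.97%

1.97%


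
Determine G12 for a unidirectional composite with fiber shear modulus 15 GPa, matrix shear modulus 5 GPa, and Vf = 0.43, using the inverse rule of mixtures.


1/G12 = Vf/Gf + (1-Vf)/Gm = 0.43/15 + 0.57/5
G12 = 7.01 GPa

7.01 GPa


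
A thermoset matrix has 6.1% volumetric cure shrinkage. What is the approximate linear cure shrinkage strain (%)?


Linear shrinkage ≈ vol_shrink/3 = 6.1/3 = 2.033%

2.033%


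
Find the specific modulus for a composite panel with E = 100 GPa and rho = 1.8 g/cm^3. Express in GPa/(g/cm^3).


Specific stiffness = E/rho = 100/1.8 = 55.6 GPa/(g/cm^3)

55.6 GPa/(g/cm^3)


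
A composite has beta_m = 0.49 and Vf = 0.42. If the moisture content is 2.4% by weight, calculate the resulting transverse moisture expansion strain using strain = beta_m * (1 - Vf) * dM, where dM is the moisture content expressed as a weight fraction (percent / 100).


dM = 2.4/100 = 0.024
strain = beta_m * (1-Vf) * dM = 0.49 * 0.58 * 0.024 = 0.0068208

0.0068208


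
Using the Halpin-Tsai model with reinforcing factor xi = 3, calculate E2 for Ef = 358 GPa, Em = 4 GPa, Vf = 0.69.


eta = (Ef/Em - 1)/(Ef/Em + xi) = (89.5 - 1)/(89.5 + 3) = 0.9568
E2 = Em*(1+xi*eta*Vf)/(1-eta*Vf) = 35.08 GPa

35.08 GPa


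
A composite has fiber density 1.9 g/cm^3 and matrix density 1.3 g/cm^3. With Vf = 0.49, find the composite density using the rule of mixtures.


rho_c = rho_f*Vf + rho_m*(1-Vf) = 1.9*0.49 + 1.3*0.51 = 1.594 g/cm^3

1.594 g/cm^3


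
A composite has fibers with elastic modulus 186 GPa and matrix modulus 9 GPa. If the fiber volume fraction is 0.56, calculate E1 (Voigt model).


E1 = Ef*Vf + Em*(1-Vf) = 186*0.56 + 9*0.44 = 108.12 GPa

108.12 GPa


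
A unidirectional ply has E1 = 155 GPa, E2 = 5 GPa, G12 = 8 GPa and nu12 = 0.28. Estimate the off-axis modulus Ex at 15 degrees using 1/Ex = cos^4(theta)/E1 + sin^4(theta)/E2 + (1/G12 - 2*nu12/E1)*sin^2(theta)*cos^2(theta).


cos^4(15) = 0.870513, sin^4(15) = 0.004487, sin^2(15)*cos^2(15) = 0.0625
1/G12 - 2*nu12/E1 = 1/8 - 2*0.28/155 = 0.121387 GPa^-1
1/Ex = 0.870513/155 + 0.004487/5 + 0.121387*0.0625 = 0.0141004 GPa^-1
Ex = 70.92 GPa

70.92 GPa


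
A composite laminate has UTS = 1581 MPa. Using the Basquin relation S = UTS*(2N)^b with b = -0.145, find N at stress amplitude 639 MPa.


N = 0.5 * (S/UTS)^(1/b) = 0.5 * (639/1581)^(1/-0.145) = 258.3969 cycles

258.3969 cycles


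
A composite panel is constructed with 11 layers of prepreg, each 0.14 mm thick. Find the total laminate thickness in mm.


h = n * t_ply = 11 * 0.14 = 1.54 mm

1.54 mm


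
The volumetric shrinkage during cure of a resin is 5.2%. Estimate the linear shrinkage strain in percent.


Linear shrinkage ≈ vol_shrink/3 = 5.2/3 = 1.733%

1.733%


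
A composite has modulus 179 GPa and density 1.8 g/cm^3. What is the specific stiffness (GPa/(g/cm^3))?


Specific stiffness = E/rho = 179/1.8 = 99.4 GPa/(g/cm^3)

99.4 GPa/(g/cm^3)


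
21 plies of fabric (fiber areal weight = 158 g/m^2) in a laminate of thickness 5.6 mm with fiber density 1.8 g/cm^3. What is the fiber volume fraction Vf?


Vf = n * FAW / (rho_f * h * 1000) = 21 * 158 / (1.8 * 5.6 * 1000) = 0.3292

0.3292


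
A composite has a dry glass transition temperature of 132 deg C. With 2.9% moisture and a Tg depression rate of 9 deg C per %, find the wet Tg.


Tg_wet = Tg_dry - k*moisture = 132 - 9*2.9 = 105.9 deg C

105.9 deg C


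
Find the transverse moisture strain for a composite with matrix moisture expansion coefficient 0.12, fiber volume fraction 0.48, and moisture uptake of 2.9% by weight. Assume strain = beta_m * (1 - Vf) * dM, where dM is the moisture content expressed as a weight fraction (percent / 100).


dM = 2.9/100 = 0.029
strain = beta_m * (1-Vf) * dM = 0.12 * 0.52 * 0.029 = 0.0018096

0.0018096


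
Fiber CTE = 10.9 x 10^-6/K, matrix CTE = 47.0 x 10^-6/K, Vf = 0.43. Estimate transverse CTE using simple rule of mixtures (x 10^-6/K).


alpha_2 = alpha_f*Vf + alpha_m*(1-Vf) = 10.9*0.43 + 47.0*0.57 = 31.5 x 10^-6/K

31.5 x 10^-6/K


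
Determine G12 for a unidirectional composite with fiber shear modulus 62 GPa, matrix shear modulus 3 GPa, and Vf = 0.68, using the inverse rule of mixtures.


1/G12 = Vf/Gf + (1-Vf)/Gm = 0.68/62 + 0.32/3
G12 = 8.5 GPa

8.5 GPa


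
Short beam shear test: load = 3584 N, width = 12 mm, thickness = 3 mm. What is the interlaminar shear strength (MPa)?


ILSS = 3F/(4bh) = 3*3584/(4*12*3) = 74.67 MPa

74.67 MPa


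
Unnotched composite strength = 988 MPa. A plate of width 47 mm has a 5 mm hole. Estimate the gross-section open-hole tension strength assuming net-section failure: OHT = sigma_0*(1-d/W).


OHT = sigma_0*(1-d/W) = 988*(1-5/47) = 882.9 MPa

882.9 MPa


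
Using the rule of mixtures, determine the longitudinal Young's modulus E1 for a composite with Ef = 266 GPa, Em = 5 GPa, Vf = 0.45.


E1 = Ef*Vf + Em*(1-Vf) = 266*0.45 + 5*0.55 = 122.45 GPa

122.45 GPa


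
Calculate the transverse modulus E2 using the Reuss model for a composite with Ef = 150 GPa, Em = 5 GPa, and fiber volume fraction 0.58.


1/E2 = Vf/Ef + (1-Vf)/Em = 0.58/150 + 0.42/5
E2 = 11.38 GPa

11.38 GPa


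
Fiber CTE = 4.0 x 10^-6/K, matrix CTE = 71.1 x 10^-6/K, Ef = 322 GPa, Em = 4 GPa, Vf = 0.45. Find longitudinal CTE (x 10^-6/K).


E1 = Ef*Vf + Em*(1-Vf) = 147.1
alpha_1 = (alpha_f*Ef*Vf + alpha_m*Em*(1-Vf))/E1 = 5.0 x 10^-6/K

5.0 x 10^-6/K


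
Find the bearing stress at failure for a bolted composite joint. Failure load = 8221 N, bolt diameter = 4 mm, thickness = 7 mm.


sigma_br = F/(d*h) = 8221/(4*7) = 293.6 MPa

293.6 MPa


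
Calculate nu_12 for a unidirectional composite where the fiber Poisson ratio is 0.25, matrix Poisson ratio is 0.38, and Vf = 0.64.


nu_12 = nu_f*Vf + nu_m*(1-Vf) = 0.25*0.64 + 0.38*0.36 = 0.2968

0.2968


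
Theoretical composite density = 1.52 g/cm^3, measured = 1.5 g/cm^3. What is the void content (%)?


Void% = (rho_theo - rho_actual)/rho_theo * 100 = (1.52 - 1.5)/1.52 * 100 = 1.32%

1.32%


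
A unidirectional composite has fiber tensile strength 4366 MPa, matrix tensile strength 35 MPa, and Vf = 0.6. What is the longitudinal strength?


sigma_1 = sigma_f*Vf + sigma_m*(1-Vf) = 4366*0.6 + 35*0.4 = 2633.6 MPa

2633.6 MPa


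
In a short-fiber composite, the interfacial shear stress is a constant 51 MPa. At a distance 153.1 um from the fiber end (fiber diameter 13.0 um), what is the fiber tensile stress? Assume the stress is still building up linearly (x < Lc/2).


Force balance: sigma_f * (pi*d^2/4) = tau * (pi*d) * x  ->  sigma_f = 4 * tau * x / d
sigma_f = 4 * 51 * 153.1 / 13.0 = 2402.5 MPa

2402.5 MPa


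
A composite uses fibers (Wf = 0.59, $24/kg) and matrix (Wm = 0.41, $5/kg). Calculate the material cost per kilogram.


Cost = cost_f*Wf + cost_m*Wm = 24*0.59 + 5*0.41 = $16.21/kg

$16.21/kg


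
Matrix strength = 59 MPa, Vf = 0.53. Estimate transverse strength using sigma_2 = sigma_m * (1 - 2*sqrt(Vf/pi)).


factor = 1 - 2*sqrt(0.53/pi) = 0.1785
sigma_2 = 59 * 0.1785 = 10.53 MPa

10.53 MPa


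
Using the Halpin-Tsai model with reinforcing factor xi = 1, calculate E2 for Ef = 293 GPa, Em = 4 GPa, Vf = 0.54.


eta = (Ef/Em - 1)/(Ef/Em + xi) = (73.25 - 1)/(73.25 + 1) = 0.9731
E2 = Em*(1+xi*eta*Vf)/(1-eta*Vf) = 12.86 GPa

12.86 GPa


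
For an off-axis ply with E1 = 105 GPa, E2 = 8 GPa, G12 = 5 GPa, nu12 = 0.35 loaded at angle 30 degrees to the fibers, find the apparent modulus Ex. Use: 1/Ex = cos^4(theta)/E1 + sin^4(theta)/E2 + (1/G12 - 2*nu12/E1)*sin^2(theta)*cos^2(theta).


cos^4(30) = 0.5625, sin^4(30) = 0.0625, sin^2(30)*cos^2(30) = 0.1875
1/G12 - 2*nu12/E1 = 1/5 - 2*0.35/105 = 0.193333 GPa^-1
1/Ex = 0.5625/105 + 0.0625/8 + 0.193333*0.1875 = 0.0494196 GPa^-1
Ex = 20.23 GPa

20.23 GPa


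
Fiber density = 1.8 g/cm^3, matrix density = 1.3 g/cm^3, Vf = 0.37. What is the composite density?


rho_c = rho_f*Vf + rho_m*(1-Vf) = 1.8*0.37 + 1.3*0.63 = 1.485 g/cm^3

1.485 g/cm^3


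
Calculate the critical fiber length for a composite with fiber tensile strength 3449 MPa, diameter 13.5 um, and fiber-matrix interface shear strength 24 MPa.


Lc = sigma_f * d / (2 * tau_i) = 3449 * 13.5 / (2 * 24) = 970.0 um

970.0 um


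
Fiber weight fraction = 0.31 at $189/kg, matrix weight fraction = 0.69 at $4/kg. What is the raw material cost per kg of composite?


Cost = cost_f*Wf + cost_m*Wm = 189*0.31 + 4*0.69 = $61.35/kg

$61.35/kg


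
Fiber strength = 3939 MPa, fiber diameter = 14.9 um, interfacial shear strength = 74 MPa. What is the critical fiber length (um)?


Lc = sigma_f * d / (2 * tau_i) = 3939 * 14.9 / (2 * 74) = 396.6 um

396.6 um


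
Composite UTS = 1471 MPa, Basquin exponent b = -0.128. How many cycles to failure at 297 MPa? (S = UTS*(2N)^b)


N = 0.5 * (S/UTS)^(1/b) = 0.5 * (297/1471)^(1/-0.128) = 134132.5712 cycles

134132.5712 cycles


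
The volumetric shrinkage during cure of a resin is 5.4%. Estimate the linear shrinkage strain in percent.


Linear shrinkage ≈ vol_shrink/3 = 5.4/3 = 1.8%

1.8%


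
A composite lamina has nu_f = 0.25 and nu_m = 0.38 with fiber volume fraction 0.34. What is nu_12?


nu_12 = nu_f*Vf + nu_m*(1-Vf) = 0.25*0.34 + 0.38*0.66 = 0.3358

0.3358


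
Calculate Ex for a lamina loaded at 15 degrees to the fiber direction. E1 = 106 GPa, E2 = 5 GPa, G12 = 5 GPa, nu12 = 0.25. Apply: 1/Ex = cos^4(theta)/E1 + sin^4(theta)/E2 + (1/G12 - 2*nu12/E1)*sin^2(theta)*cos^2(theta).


cos^4(15) = 0.870513, sin^4(15) = 0.004487, sin^2(15)*cos^2(15) = 0.0625
1/G12 - 2*nu12/E1 = 1/5 - 2*0.25/106 = 0.195283 GPa^-1
1/Ex = 0.870513/106 + 0.004487/5 + 0.195283*0.0625 = 0.021315 GPa^-1
Ex = 46.92 GPa

46.92 GPa


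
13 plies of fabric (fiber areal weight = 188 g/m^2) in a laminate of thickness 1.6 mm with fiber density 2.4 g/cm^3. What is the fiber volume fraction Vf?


Vf = n * FAW / (rho_f * h * 1000) = 13 * 188 / (2.4 * 1.6 * 1000) = 0.6365

0.6365


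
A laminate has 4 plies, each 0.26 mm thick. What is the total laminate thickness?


h = n * t_ply = 4 * 0.26 = 1.04 mm

1.04 mm


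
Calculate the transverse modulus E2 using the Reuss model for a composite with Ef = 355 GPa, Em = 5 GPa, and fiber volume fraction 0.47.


1/E2 = Vf/Ef + (1-Vf)/Em = 0.47/355 + 0.53/5
E2 = 9.32 GPa

9.32 GPa


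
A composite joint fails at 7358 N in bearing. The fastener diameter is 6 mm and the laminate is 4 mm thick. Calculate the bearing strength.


sigma_br = F/(d*h) = 7358/(6*4) = 306.6 MPa

306.6 MPa


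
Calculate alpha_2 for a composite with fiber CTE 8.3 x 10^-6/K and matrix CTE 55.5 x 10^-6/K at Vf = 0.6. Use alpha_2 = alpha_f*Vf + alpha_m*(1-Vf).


alpha_2 = alpha_f*Vf + alpha_m*(1-Vf) = 8.3*0.6 + 55.5*0.4 = 27.2 x 10^-6/K

27.2 x 10^-6/K


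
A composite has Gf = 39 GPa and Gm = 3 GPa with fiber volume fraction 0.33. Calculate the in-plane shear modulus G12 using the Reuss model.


1/G12 = Vf/Gf + (1-Vf)/Gm = 0.33/39 + 0.67/3
G12 = 4.31 GPa

4.31 GPa


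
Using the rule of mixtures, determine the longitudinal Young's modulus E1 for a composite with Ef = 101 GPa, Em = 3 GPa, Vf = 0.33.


E1 = Ef*Vf + Em*(1-Vf) = 101*0.33 + 3*0.67 = 35.34 GPa

35.34 GPa


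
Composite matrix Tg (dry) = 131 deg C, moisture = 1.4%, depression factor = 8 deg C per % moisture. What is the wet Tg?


Tg_wet = Tg_dry - k*moisture = 131 - 8*1.4 = 119.8 deg C

119.8 deg C


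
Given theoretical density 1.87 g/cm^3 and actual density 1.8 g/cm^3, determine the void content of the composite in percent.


Void% = (rho_theo - rho_actual)/rho_theo * 100 = (1.87 - 1.8)/1.87 * 100 = 3.74%

3.74%


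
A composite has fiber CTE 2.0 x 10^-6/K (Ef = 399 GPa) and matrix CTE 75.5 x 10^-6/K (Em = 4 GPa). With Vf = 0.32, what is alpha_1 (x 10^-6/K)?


E1 = Ef*Vf + Em*(1-Vf) = 130.4
alpha_1 = (alpha_f*Ef*Vf + alpha_m*Em*(1-Vf))/E1 = 3.53 x 10^-6/K

3.53 x 10^-6/K


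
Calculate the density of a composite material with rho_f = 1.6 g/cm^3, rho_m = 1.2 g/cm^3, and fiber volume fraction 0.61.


rho_c = rho_f*Vf + rho_m*(1-Vf) = 1.6*0.61 + 1.2*0.39 = 1.444 g/cm^3

1.444 g/cm^3


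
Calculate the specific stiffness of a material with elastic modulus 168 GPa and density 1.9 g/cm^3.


Specific stiffness = E/rho = 168/1.9 = 88.4 GPa/(g/cm^3)

88.4 GPa/(g/cm^3)


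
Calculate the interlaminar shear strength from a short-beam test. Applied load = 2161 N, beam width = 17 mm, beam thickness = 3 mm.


ILSS = 3F/(4bh) = 3*2161/(4*17*3) = 31.78 MPa

31.78 MPa


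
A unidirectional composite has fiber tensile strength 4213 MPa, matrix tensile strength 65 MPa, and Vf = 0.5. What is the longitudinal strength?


sigma_1 = sigma_f*Vf + sigma_m*(1-Vf) = 4213*0.5 + 65*0.5 = 2139.0 MPa

2139.0 MPa


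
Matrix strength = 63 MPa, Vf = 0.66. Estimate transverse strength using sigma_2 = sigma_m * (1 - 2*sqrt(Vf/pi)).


factor = 1 - 2*sqrt(0.66/pi) = 0.0833
sigma_2 = 63 * 0.0833 = 5.25 MPa

5.25 MPa


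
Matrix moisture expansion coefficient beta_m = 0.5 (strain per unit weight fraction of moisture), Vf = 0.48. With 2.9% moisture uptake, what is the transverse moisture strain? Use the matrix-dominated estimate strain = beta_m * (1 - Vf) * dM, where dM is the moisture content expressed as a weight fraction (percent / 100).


dM = 2.9/100 = 0.029
strain = beta_m * (1-Vf) * dM = 0.5 * 0.52 * 0.029 = 0.00754

0.00754


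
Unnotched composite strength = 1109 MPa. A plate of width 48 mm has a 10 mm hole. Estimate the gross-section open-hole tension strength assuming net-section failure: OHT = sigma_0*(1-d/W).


OHT = sigma_0*(1-d/W) = 1109*(1-10/48) = 878.0 MPa

878.0 MPa


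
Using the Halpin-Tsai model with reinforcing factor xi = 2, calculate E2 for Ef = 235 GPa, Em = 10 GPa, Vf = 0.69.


eta = (Ef/Em - 1)/(Ef/Em + xi) = (23.5 - 1)/(23.5 + 2) = 0.8824
E2 = Em*(1+xi*eta*Vf)/(1-eta*Vf) = 56.69 GPa

56.69 GPa


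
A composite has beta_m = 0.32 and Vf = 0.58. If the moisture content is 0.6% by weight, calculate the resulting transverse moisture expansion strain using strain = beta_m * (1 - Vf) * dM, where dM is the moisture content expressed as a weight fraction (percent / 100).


dM = 0.6/100 = 0.006
strain = beta_m * (1-Vf) * dM = 0.32 * 0.42 * 0.006 = 0.0008064

0.0008064


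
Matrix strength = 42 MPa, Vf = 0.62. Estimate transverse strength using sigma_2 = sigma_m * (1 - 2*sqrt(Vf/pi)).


factor = 1 - 2*sqrt(0.62/pi) = 0.1115
sigma_2 = 42 * 0.1115 = 4.68 MPa

4.68 MPa


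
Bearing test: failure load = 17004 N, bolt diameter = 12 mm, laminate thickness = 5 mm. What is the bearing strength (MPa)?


sigma_br = F/(d*h) = 17004/(12*5) = 283.4 MPa

283.4 MPa


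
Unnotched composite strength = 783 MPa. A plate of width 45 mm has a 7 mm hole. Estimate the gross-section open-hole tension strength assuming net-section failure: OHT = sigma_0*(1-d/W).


OHT = sigma_0*(1-d/W) = 783*(1-7/45) = 661.2 MPa

661.2 MPa


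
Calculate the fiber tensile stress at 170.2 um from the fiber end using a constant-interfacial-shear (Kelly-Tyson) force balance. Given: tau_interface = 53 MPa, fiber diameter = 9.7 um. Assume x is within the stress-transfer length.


Force balance: sigma_f * (pi*d^2/4) = tau * (pi*d) * x  ->  sigma_f = 4 * tau * x / d
sigma_f = 4 * 53 * 170.2 / 9.7 = 3719.8 MPa

3719.8 MPa


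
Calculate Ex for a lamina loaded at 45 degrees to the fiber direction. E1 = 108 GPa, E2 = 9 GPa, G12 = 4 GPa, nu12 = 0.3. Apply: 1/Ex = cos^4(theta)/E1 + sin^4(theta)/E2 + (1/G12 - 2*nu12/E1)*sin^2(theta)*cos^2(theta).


cos^4(45) = 0.25, sin^4(45) = 0.25, sin^2(45)*cos^2(45) = 0.25
1/G12 - 2*nu12/E1 = 1/4 - 2*0.3/108 = 0.244444 GPa^-1
1/Ex = 0.25/108 + 0.25/9 + 0.244444*0.25 = 0.0912037 GPa^-1
Ex = 10.96 GPa

10.96 GPa


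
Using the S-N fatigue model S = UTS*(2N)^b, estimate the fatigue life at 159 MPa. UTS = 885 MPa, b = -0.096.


N = 0.5 * (S/UTS)^(1/b) = 0.5 * (159/885)^(1/-0.096) = 2.9179e+07 cycles

2.9179e+07 cycles


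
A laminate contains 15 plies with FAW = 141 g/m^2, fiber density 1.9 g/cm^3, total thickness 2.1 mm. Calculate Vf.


Vf = n * FAW / (rho_f * h * 1000) = 15 * 141 / (1.9 * 2.1 * 1000) = 0.5301

0.5301


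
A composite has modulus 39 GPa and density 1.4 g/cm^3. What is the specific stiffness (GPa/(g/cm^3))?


Specific stiffness = E/rho = 39/1.4 = 27.9 GPa/(g/cm^3)

27.9 GPa/(g/cm^3)


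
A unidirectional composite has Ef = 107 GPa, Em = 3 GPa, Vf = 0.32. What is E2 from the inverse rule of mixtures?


1/E2 = Vf/Ef + (1-Vf)/Em = 0.32/107 + 0.68/3
E2 = 4.35 GPa

4.35 GPa


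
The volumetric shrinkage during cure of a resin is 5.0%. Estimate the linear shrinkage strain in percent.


Linear shrinkage ≈ vol_shrink/3 = 5.0/3 = 1.667%

1.667%


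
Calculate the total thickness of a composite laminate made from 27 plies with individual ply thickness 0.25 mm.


h = n * t_ply = 27 * 0.25 = 6.75 mm

6.75 mm


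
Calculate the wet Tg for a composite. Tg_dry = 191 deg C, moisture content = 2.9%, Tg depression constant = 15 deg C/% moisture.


Tg_wet = Tg_dry - k*moisture = 191 - 15*2.9 = 147.5 deg C

147.5 deg C


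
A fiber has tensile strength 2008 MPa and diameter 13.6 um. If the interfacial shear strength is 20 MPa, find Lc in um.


Lc = sigma_f * d / (2 * tau_i) = 2008 * 13.6 / (2 * 20) = 682.7 um

682.7 um


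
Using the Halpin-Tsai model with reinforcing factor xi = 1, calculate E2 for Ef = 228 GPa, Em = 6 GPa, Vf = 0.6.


eta = (Ef/Em - 1)/(Ef/Em + xi) = (38.0 - 1)/(38.0 + 1) = 0.9487
E2 = Em*(1+xi*eta*Vf)/(1-eta*Vf) = 21.86 GPa

21.86 GPa


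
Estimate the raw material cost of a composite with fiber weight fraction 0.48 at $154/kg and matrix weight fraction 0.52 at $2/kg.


Cost = cost_f*Wf + cost_m*Wm = 154*0.48 + 2*0.52 = $74.96/kg

$74.96/kg


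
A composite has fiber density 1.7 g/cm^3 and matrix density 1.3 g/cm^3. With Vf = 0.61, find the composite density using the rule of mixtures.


rho_c = rho_f*Vf + rho_m*(1-Vf) = 1.7*0.61 + 1.3*0.39 = 1.544 g/cm^3

1.544 g/cm^3


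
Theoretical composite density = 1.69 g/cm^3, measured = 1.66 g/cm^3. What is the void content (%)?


Void% = (rho_theo - rho_actual)/rho_theo * 100 = (1.69 - 1.66)/1.69 * 100 = 1.78%

1.78%


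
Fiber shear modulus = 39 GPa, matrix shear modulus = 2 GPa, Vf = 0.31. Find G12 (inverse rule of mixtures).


1/G12 = Vf/Gf + (1-Vf)/Gm = 0.31/39 + 0.69/2
G12 = 2.83 GPa

2.83 GPa


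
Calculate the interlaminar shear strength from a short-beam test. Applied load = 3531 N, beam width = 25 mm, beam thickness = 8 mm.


ILSS = 3F/(4bh) = 3*3531/(4*25*8) = 13.24 MPa

13.24 MPa


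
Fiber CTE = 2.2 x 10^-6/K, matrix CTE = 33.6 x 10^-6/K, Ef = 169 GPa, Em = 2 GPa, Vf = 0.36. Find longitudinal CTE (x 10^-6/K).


E1 = Ef*Vf + Em*(1-Vf) = 62.12
alpha_1 = (alpha_f*Ef*Vf + alpha_m*Em*(1-Vf))/E1 = 2.85 x 10^-6/K

2.85 x 10^-6/K


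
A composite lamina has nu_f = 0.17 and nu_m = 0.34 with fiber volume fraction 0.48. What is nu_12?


nu_12 = nu_f*Vf + nu_m*(1-Vf) = 0.17*0.48 + 0.34*0.52 = 0.2584

0.2584


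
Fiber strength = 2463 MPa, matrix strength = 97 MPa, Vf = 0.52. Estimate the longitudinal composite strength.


sigma_1 = sigma_f*Vf + sigma_m*(1-Vf) = 2463*0.52 + 97*0.48 = 1327.3 MPa

1327.3 MPa


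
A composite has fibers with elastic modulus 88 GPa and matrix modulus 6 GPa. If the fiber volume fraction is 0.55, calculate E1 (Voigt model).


E1 = Ef*Vf + Em*(1-Vf) = 88*0.55 + 6*0.45 = 51.1 GPa

51.1 GPa


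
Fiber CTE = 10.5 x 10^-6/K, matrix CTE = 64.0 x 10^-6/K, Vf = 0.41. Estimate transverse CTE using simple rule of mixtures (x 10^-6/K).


alpha_2 = alpha_f*Vf + alpha_m*(1-Vf) = 10.5*0.41 + 64.0*0.59 = 42.1 x 10^-6/K

42.1 x 10^-6/K


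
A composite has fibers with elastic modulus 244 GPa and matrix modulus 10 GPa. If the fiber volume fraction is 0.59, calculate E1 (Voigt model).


E1 = Ef*Vf + Em*(1-Vf) = 244*0.59 + 10*0.41 = 148.06 GPa

148.06 GPa


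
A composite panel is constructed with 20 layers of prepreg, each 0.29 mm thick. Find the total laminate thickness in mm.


h = n * t_ply = 20 * 0.29 = 5.8 mm

5.8 mm


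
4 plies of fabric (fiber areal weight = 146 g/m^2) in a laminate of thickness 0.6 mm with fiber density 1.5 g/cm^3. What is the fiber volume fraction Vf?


Vf = n * FAW / (rho_f * h * 1000) = 4 * 146 / (1.5 * 0.6 * 1000) = 0.6489

0.6489


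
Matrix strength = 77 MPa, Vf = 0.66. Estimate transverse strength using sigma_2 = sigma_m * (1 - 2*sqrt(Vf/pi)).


factor = 1 - 2*sqrt(0.66/pi) = 0.0833
sigma_2 = 77 * 0.0833 = 6.41 MPa

6.41 MPa


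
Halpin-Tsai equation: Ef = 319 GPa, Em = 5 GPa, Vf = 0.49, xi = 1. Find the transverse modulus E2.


eta = (Ef/Em - 1)/(Ef/Em + xi) = (63.8 - 1)/(63.8 + 1) = 0.9691
E2 = Em*(1+xi*eta*Vf)/(1-eta*Vf) = 14.04 GPa

14.04 GPa


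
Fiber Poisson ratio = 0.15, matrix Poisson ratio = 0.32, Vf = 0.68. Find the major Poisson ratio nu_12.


nu_12 = nu_f*Vf + nu_m*(1-Vf) = 0.15*0.68 + 0.32*0.32 = 0.2044

0.2044


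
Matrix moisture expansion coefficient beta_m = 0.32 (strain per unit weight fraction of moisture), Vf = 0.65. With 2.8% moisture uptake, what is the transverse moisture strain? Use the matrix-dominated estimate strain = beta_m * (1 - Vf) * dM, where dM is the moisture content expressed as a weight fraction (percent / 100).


dM = 2.8/100 = 0.028
strain = beta_m * (1-Vf) * dM = 0.32 * 0.35 * 0.028 = 0.003136

0.003136


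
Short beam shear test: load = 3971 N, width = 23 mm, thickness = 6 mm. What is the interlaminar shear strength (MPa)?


ILSS = 3F/(4bh) = 3*3971/(4*23*6) = 21.58 MPa

21.58 MPa


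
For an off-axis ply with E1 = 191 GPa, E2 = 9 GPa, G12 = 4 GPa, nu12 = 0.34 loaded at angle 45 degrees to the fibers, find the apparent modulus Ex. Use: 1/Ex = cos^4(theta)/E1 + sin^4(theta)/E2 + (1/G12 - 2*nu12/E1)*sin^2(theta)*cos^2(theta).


cos^4(45) = 0.25, sin^4(45) = 0.25, sin^2(45)*cos^2(45) = 0.25
1/G12 - 2*nu12/E1 = 1/4 - 2*0.34/191 = 0.24644 GPa^-1
1/Ex = 0.25/191 + 0.25/9 + 0.24644*0.25 = 0.0906966 GPa^-1
Ex = 11.03 GPa

11.03 GPa


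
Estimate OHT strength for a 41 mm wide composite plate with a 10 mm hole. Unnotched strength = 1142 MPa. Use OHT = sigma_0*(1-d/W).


OHT = sigma_0*(1-d/W) = 1142*(1-10/41) = 863.5 MPa

863.5 MPa


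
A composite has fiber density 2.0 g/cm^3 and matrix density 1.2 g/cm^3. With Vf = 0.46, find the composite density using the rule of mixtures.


rho_c = rho_f*Vf + rho_m*(1-Vf) = 2.0*0.46 + 1.2*0.54 = 1.568 g/cm^3

1.568 g/cm^3


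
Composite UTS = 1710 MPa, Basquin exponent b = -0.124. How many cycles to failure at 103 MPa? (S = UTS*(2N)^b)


N = 0.5 * (S/UTS)^(1/b) = 0.5 * (103/1710)^(1/-0.124) = 3.4591e+09 cycles

3.4591e+09 cycles


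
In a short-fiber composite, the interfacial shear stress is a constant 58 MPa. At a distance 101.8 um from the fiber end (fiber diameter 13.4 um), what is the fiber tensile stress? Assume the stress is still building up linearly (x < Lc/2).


Force balance: sigma_f * (pi*d^2/4) = tau * (pi*d) * x  ->  sigma_f = 4 * tau * x / d
sigma_f = 4 * 58 * 101.8 / 13.4 = 1762.5 MPa

1762.5 MPa


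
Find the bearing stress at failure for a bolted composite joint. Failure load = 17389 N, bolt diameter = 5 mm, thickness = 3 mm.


sigma_br = F/(d*h) = 17389/(5*3) = 1159.3 MPa

1159.3 MPa


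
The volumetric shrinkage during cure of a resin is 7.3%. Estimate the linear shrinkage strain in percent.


Linear shrinkage ≈ vol_shrink/3 = 7.3/3 = 2.433%

2.433%


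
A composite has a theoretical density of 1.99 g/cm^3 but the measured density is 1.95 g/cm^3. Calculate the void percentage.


Void% = (rho_theo - rho_actual)/rho_theo * 100 = (1.99 - 1.95)/1.99 * 100 = 2.01%

2.01%


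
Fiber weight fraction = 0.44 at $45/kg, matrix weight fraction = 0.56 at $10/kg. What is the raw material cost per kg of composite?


Cost = cost_f*Wf + cost_m*Wm = 45*0.44 + 10*0.56 = $25.4/kg

$25.4/kg


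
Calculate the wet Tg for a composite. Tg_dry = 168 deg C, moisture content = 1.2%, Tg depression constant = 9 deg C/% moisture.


Tg_wet = Tg_dry - k*moisture = 168 - 9*1.2 = 157.2 deg C

157.2 deg C


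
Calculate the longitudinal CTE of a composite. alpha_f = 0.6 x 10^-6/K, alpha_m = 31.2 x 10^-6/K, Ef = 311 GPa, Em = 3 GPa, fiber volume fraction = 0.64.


E1 = Ef*Vf + Em*(1-Vf) = 200.12
alpha_1 = (alpha_f*Ef*Vf + alpha_m*Em*(1-Vf))/E1 = 0.77 x 10^-6/K

0.77 x 10^-6/K


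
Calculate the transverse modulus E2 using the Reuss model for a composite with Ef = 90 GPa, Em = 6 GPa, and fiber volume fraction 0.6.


1/E2 = Vf/Ef + (1-Vf)/Em = 0.6/90 + 0.4/6
E2 = 13.64 GPa

13.64 GPa


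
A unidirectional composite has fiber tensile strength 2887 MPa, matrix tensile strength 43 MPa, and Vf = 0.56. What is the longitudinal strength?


sigma_1 = sigma_f*Vf + sigma_m*(1-Vf) = 2887*0.56 + 43*0.44 = 1635.6 MPa

1635.6 MPa


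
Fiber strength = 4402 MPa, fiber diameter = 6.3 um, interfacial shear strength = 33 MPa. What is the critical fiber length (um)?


Lc = sigma_f * d / (2 * tau_i) = 4402 * 6.3 / (2 * 33) = 420.2 um

420.2 um


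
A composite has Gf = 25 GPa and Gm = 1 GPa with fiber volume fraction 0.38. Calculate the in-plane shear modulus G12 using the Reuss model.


1/G12 = Vf/Gf + (1-Vf)/Gm = 0.38/25 + 0.62/1
G12 = 1.57 GPa

1.57 GPa


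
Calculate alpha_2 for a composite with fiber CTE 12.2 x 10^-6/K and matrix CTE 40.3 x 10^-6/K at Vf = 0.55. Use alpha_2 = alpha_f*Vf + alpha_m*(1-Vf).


alpha_2 = alpha_f*Vf + alpha_m*(1-Vf) = 12.2*0.55 + 40.3*0.45 = 24.8 x 10^-6/K

24.8 x 10^-6/K


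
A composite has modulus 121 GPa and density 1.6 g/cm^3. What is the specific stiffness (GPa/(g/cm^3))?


Specific stiffness = E/rho = 121/1.6 = 75.6 GPa/(g/cm^3)

75.6 GPa/(g/cm^3)


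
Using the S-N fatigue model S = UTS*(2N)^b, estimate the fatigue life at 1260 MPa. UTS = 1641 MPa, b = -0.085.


N = 0.5 * (S/UTS)^(1/b) = 0.5 * (1260/1641)^(1/-0.085) = 11.1900 cycles

11.1900 cycles


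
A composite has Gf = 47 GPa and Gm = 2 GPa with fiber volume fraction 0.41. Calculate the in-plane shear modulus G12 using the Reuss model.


1/G12 = Vf/Gf + (1-Vf)/Gm = 0.41/47 + 0.59/2
G12 = 3.29 GPa

3.29 GPa


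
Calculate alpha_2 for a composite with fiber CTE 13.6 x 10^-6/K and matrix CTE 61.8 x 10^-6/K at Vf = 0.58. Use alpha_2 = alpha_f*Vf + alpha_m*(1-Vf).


alpha_2 = alpha_f*Vf + alpha_m*(1-Vf) = 13.6*0.58 + 61.8*0.42 = 33.8 x 10^-6/K

33.8 x 10^-6/K


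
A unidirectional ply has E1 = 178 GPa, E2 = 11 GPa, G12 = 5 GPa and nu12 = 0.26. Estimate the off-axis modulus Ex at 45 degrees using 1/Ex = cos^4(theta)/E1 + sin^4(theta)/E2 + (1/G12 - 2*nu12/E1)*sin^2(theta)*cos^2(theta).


cos^4(45) = 0.25, sin^4(45) = 0.25, sin^2(45)*cos^2(45) = 0.25
1/G12 - 2*nu12/E1 = 1/5 - 2*0.26/178 = 0.197079 GPa^-1
1/Ex = 0.25/178 + 0.25/11 + 0.197079*0.25 = 0.0734014 GPa^-1
Ex = 13.62 GPa

13.62 GPa


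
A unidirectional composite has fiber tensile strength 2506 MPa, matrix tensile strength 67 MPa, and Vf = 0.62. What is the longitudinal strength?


sigma_1 = sigma_f*Vf + sigma_m*(1-Vf) = 2506*0.62 + 67*0.38 = 1579.2 MPa

1579.2 MPa


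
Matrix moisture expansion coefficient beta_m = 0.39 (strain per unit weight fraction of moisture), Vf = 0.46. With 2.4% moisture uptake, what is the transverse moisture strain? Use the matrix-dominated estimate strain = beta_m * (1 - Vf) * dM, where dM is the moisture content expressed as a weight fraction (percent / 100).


dM = 2.4/100 = 0.024
strain = beta_m * (1-Vf) * dM = 0.39 * 0.54 * 0.024 = 0.0050544

0.0050544


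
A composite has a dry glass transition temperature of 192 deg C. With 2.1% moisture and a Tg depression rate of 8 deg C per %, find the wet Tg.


Tg_wet = Tg_dry - k*moisture = 192 - 8*2.1 = 175.2 deg C

175.2 deg C


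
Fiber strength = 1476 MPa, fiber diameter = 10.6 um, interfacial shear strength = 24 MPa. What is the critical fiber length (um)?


Lc = sigma_f * d / (2 * tau_i) = 1476 * 10.6 / (2 * 24) = 326.0 um

326.0 um


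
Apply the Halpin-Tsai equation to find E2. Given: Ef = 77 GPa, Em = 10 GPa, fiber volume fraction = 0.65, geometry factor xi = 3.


eta = (Ef/Em - 1)/(Ef/Em + xi) = (7.7 - 1)/(7.7 + 3) = 0.6262
E2 = Em*(1+xi*eta*Vf)/(1-eta*Vf) = 37.45 GPa

37.45 GPa


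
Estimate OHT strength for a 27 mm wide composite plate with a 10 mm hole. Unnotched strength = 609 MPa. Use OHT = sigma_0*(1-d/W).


OHT = sigma_0*(1-d/W) = 609*(1-10/27) = 383.4 MPa

383.4 MPa


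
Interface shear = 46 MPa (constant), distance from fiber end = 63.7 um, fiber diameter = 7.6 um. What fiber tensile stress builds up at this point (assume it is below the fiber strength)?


Force balance: sigma_f * (pi*d^2/4) = tau * (pi*d) * x  ->  sigma_f = 4 * tau * x / d
sigma_f = 4 * 46 * 63.7 / 7.6 = 1542.2 MPa

1542.2 MPa


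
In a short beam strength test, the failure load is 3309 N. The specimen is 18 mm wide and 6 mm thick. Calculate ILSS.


ILSS = 3F/(4bh) = 3*3309/(4*18*6) = 22.98 MPa

22.98 MPa


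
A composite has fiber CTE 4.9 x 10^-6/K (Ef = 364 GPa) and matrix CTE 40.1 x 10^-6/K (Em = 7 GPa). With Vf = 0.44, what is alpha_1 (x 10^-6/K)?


E1 = Ef*Vf + Em*(1-Vf) = 164.08
alpha_1 = (alpha_f*Ef*Vf + alpha_m*Em*(1-Vf))/E1 = 5.74 x 10^-6/K

5.74 x 10^-6/K


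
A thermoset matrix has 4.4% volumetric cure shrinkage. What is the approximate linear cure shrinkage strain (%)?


Linear shrinkage ≈ vol_shrink/3 = 4.4/3 = 1.467%

1.467%


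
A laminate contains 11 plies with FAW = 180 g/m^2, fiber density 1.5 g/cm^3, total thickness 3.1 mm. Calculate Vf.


Vf = n * FAW / (rho_f * h * 1000) = 11 * 180 / (1.5 * 3.1 * 1000) = 0.4258

0.4258


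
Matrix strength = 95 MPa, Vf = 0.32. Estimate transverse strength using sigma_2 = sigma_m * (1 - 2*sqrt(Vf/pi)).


factor = 1 - 2*sqrt(0.32/pi) = 0.3617
sigma_2 = 95 * 0.3617 = 34.36 MPa

34.36 MPa


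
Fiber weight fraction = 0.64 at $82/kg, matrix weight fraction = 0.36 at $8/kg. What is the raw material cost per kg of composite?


Cost = cost_f*Wf + cost_m*Wm = 82*0.64 + 8*0.36 = $55.36/kg

$55.36/kg


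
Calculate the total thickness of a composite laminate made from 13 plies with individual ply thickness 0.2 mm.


h = n * t_ply = 13 * 0.2 = 2.6 mm

2.6 mm


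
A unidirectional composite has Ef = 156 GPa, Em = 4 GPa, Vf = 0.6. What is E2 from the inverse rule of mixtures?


1/E2 = Vf/Ef + (1-Vf)/Em = 0.6/156 + 0.4/4
E2 = 9.63 GPa

9.63 GPa


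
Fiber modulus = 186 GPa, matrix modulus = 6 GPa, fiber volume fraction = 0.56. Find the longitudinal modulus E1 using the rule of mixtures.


E1 = Ef*Vf + Em*(1-Vf) = 186*0.56 + 6*0.44 = 106.8 GPa

106.8 GPa


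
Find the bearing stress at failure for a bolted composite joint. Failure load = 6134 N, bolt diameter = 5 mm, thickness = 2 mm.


sigma_br = F/(d*h) = 6134/(5*2) = 613.4 MPa

613.4 MPa


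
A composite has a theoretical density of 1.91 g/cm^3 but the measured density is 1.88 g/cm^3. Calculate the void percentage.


Void% = (rho_theo - rho_actual)/rho_theo * 100 = (1.91 - 1.88)/1.91 * 100 = 1.57%

1.57%


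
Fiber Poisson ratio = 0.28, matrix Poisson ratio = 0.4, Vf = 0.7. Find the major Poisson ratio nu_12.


nu_12 = nu_f*Vf + nu_m*(1-Vf) = 0.28*0.7 + 0.4*0.3 = 0.316

0.316


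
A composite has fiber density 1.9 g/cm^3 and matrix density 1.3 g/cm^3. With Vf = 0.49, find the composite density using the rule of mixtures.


rho_c = rho_f*Vf + rho_m*(1-Vf) = 1.9*0.49 + 1.3*0.51 = 1.594 g/cm^3

1.594 g/cm^3


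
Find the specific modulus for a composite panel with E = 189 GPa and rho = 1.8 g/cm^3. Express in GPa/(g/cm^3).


Specific stiffness = E/rho = 189/1.8 = 105.0 GPa/(g/cm^3)

105.0 GPa/(g/cm^3)


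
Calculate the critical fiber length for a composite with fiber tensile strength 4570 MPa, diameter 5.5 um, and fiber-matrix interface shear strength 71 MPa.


Lc = sigma_f * d / (2 * tau_i) = 4570 * 5.5 / (2 * 71) = 177.0 um

177.0 um


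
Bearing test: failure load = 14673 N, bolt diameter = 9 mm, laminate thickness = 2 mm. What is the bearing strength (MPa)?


sigma_br = F/(d*h) = 14673/(9*2) = 815.2 MPa

815.2 MPa


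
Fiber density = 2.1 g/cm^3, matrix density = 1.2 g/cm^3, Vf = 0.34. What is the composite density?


rho_c = rho_f*Vf + rho_m*(1-Vf) = 2.1*0.34 + 1.2*0.66 = 1.506 g/cm^3

1.506 g/cm^3


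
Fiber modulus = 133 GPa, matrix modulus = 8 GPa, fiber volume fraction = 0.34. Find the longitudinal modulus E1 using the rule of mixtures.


E1 = Ef*Vf + Em*(1-Vf) = 133*0.34 + 8*0.66 = 50.5 GPa

50.5 GPa


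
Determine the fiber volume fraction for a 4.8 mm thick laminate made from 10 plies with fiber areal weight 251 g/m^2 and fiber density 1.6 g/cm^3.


Vf = n * FAW / (rho_f * h * 1000) = 10 * 251 / (1.6 * 4.8 * 1000) = 0.3268

0.3268


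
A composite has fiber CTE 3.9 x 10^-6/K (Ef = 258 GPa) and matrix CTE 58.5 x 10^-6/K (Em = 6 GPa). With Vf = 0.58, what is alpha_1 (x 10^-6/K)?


E1 = Ef*Vf + Em*(1-Vf) = 152.16
alpha_1 = (alpha_f*Ef*Vf + alpha_m*Em*(1-Vf))/E1 = 4.8 x 10^-6/K

4.8 x 10^-6/K


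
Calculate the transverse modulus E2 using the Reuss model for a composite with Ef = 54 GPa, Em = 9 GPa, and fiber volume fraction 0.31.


1/E2 = Vf/Ef + (1-Vf)/Em = 0.31/54 + 0.69/9
E2 = 12.13 GPa

12.13 GPa


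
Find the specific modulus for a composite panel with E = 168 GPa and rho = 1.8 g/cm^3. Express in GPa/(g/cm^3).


Specific stiffness = E/rho = 168/1.8 = 93.3 GPa/(g/cm^3)

93.3 GPa/(g/cm^3)


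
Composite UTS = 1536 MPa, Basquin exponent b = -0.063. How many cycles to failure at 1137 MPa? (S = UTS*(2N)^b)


N = 0.5 * (S/UTS)^(1/b) = 0.5 * (1137/1536)^(1/-0.063) = 59.2208 cycles

59.2208 cycles


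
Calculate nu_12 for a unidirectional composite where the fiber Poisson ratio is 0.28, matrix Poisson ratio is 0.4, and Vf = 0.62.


nu_12 = nu_f*Vf + nu_m*(1-Vf) = 0.28*0.62 + 0.4*0.38 = 0.3256

0.3256


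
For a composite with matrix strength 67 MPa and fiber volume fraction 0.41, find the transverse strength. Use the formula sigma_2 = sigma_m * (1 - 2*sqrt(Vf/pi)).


factor = 1 - 2*sqrt(0.41/pi) = 0.2775
sigma_2 = 67 * 0.2775 = 18.59 MPa

18.59 MPa


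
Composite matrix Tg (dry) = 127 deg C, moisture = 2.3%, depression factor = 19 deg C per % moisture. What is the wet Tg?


Tg_wet = Tg_dry - k*moisture = 127 - 19*2.3 = 83.3 deg C

83.3 deg C


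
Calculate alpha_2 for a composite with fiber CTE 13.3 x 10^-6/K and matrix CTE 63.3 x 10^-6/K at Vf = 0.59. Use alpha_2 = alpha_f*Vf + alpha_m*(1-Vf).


alpha_2 = alpha_f*Vf + alpha_m*(1-Vf) = 13.3*0.59 + 63.3*0.41 = 33.8 x 10^-6/K

33.8 x 10^-6/K


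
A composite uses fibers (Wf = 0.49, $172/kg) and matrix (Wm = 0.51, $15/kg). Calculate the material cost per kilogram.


Cost = cost_f*Wf + cost_m*Wm = 172*0.49 + 15*0.51 = $91.93/kg

$91.93/kg


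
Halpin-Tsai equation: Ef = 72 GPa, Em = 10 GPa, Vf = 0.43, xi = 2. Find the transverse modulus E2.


eta = (Ef/Em - 1)/(Ef/Em + xi) = (7.2 - 1)/(7.2 + 2) = 0.6739
E2 = Em*(1+xi*eta*Vf)/(1-eta*Vf) = 22.24 GPa

22.24 GPa
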